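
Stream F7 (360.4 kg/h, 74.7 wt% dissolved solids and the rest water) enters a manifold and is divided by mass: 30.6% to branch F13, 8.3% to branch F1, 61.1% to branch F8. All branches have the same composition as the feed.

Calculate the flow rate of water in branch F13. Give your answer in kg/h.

Branch F13 total = 0.306×360.4 = 110.28 kg/h.
water in F13 = 0.253×110.28 = 27.901 kg/h.

27.9 kg/h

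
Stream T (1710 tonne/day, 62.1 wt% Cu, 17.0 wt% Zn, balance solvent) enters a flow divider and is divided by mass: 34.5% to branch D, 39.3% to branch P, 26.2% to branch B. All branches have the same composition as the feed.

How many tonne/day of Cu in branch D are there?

Branch D total = 0.345×1710 = 589.95 tonne/day.
Cu in D = 0.621×589.95 = 366.36 tonne/day.

366.4 tonne/day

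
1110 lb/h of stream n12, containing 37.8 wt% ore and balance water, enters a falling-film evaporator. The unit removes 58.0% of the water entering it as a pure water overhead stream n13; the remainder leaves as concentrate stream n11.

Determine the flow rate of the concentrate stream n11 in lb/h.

water entering = 1110×0.622 = 690.42 lb/h; overhead removed = 0.580×690.42 = 400.44 lb/h.
Concentrate = 1110 − 400.44 = 709.56 lb/h.

709.6 lb/h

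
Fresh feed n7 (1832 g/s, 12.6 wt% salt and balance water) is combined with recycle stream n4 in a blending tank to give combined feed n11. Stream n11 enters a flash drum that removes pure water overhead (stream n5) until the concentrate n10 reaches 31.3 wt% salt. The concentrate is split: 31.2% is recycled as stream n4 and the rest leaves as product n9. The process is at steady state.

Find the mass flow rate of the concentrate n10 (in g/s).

Overall salt balance (none leaves overhead): salt in fresh feed = salt in product, i.e. 1832×0.126 = (1−0.312)·n10·0.313.
n10 = 230.83/(0.313×0.688) = 1071.9 g/s.

1072 g/s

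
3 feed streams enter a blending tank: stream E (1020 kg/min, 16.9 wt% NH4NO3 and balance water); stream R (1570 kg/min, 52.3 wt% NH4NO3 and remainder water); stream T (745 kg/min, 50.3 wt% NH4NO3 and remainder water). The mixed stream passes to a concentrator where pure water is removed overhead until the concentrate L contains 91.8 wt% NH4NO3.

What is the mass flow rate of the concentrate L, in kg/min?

NH4NO3 entering = 1020×0.169 + 1570×0.523 + 745×0.503 = 1368.2 kg/min.
All NH4NO3 reports to L, so L = 1368.2/0.918 = 1490.4 kg/min.

1490 kg/min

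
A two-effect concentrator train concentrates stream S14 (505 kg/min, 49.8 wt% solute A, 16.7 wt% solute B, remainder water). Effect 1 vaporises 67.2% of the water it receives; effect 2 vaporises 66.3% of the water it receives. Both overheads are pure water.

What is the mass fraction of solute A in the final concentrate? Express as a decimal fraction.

0.709

water in feed = 505×0.335 = 169.18 kg/min.
After stage 1: water left = (1−0.672)×169.18 = 55.489; stream total = 391.31 kg/min.
After stage 2: water left = (1−0.663)×55.489 = 18.7; final concentrate = 354.52 kg/min.
solute A fraction = 251.49/354.52 = 0.709.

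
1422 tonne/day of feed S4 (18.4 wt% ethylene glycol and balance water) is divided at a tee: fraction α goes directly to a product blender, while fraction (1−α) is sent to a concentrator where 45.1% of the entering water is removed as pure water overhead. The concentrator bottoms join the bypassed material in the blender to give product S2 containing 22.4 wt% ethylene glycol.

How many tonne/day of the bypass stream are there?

All 1422×0.184 = 261.65 tonne/day of ethylene glycol reaches S2, so S2 = 261.65/0.224 = 1168.1 tonne/day and vapour = 253.93 tonne/day.
The evaporator receives (1−α)·1422 of feed at 0.816 water and removes 0.451 of that water:
0.451×0.816×(1−α)×1422 = 253.93
(1−α) = 253.93/523.32 = 0.4852;  α = 0.5148.
Bypass flow = 0.5148×1422 = 732.01 tonne/day.

732 tonne/day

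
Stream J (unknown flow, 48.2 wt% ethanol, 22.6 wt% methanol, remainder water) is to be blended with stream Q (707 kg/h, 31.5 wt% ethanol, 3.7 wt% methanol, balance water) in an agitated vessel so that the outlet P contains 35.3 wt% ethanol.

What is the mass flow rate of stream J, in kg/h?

Let J be the unknown flow. Total out = 707 + J.
ethanol balance: 222.71 + 0.482·J = 0.353·(707 + J)
(0.482 − 0.353)·J = 0.353×707 − 222.71 = 26.866
J = 26.866 / 0.129 = 208.26 kg/h

208.3 kg/h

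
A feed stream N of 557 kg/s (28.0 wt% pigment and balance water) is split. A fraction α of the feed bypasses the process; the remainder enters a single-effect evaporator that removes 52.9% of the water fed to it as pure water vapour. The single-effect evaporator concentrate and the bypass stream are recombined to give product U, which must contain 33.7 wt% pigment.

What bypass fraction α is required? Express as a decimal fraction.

All 557×0.280 = 155.96 kg/s of pigment reaches U, so U = 155.96/0.337 = 462.79 kg/s and vapour = 94.211 kg/s.
The evaporator receives (1−α)·557 of feed at 0.720 water and removes 0.529 of that water:
0.529×0.720×(1−α)×557 = 94.211
(1−α) = 94.211/212.15 = 0.4441;  α = 0.5559.

0.556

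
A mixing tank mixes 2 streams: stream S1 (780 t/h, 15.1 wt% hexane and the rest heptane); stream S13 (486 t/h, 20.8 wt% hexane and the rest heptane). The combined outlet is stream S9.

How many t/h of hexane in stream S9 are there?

218.9 t/h

hexane out = hexane in = 780×0.151 + 486×0.208 = 218.87 t/h.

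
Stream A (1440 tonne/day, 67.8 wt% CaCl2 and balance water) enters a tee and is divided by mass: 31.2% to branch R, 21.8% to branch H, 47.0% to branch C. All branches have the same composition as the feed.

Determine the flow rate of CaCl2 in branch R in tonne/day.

Branch R total = 0.312×1440 = 449.28 tonne/day.
CaCl2 in R = 0.678×449.28 = 304.61 tonne/day.

304.6 tonne/day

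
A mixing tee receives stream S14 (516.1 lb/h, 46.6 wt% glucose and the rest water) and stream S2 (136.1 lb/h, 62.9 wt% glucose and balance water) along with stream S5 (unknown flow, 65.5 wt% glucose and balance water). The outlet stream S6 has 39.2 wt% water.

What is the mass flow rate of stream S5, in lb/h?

Let S5 be the unknown flow. Total out = 652.2 + S5.
water balance: 326.09 + 0.345·S5 = 0.392·(652.2 + S5)
(0.345 − 0.392)·S5 = 0.392×652.2 − 326.09 = -70.428
S5 = -70.428 / -0.047 = 1498.5 lb/h

1498 lb/h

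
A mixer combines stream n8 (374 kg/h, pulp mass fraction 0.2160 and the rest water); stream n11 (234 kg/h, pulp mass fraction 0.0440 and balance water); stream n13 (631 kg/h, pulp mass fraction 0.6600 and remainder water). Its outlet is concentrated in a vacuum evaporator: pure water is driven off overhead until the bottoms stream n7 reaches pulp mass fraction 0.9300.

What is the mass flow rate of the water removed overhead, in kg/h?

pulp entering = 374×0.216 + 234×0.044 + 631×0.660 = 507.54 kg/h.
All pulp reports to n7, so n7 = 507.54/0.930 = 545.74 kg/h.
Total feed = 1239 kg/h; overhead = 1239 − 545.74 = 693.26 kg/h.

693.3 kg/h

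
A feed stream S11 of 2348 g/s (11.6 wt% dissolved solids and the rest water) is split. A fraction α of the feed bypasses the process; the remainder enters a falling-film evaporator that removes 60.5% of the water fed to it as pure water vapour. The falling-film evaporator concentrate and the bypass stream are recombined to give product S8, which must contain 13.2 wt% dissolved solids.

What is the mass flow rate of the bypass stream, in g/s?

All 2348×0.116 = 272.37 g/s of dissolved solids reaches S8, so S8 = 272.37/0.132 = 2063.4 g/s and vapour = 284.61 g/s.
The evaporator receives (1−α)·2348 of feed at 0.884 water and removes 0.605 of that water:
0.605×0.884×(1−α)×2348 = 284.61
(1−α) = 284.61/1255.8 = 0.2266;  α = 0.7734.
Bypass flow = 0.7734×2348 = 1815.8 g/s.

1816 g/s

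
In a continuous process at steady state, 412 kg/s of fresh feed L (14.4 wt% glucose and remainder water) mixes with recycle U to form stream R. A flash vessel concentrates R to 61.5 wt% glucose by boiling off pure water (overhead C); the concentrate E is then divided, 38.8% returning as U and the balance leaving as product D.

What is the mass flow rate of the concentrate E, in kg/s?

Overall glucose balance (none leaves overhead): glucose in fresh feed = glucose in product, i.e. 412×0.144 = (1−0.388)·E·0.615.
E = 59.328/(0.615×0.612) = 157.63 kg/s.

157.6 kg/s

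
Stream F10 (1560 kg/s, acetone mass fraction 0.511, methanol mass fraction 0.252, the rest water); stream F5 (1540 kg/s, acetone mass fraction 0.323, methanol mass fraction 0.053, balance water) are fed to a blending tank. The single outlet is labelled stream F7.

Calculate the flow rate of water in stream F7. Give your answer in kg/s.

water out = water in = 1560×0.237 + 1540×0.624 = 1330.7 kg/s.

1331 kg/s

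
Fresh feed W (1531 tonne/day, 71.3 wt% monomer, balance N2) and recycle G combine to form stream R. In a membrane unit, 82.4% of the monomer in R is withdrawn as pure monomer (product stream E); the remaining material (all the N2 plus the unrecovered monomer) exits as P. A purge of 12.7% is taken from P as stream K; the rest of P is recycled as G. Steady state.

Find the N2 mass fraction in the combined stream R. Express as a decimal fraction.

N2 enters only via W and leaves only via the purge: 1531×0.287 = 0.127×(N2 in P), and the membrane unit passes all N2, so N2 in R = N2 in P = 3459.8 tonne/day.
monomer in R: m_A = 1531×0.713 + (1−0.127)·(1−0.824)·m_A, so m_A = 1091.6/0.8464 = 1289.8 tonne/day.
R = 1289.8 + 3459.8 = 4749.6 tonne/day.
N2 fraction in R = 3459.8/4749.6 = 0.7284.

0.7284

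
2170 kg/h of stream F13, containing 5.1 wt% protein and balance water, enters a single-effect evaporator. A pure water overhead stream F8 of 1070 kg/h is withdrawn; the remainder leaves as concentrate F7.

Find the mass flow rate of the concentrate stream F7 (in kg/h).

1100 kg/h

Concentrate = 2170 − 1070 = 1100 kg/h.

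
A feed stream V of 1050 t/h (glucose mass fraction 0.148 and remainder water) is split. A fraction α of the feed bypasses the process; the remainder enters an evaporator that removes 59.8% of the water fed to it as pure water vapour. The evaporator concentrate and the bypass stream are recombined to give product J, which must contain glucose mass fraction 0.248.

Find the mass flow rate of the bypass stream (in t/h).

219 t/h

All 1050×0.148 = 155.4 t/h of glucose reaches J, so J = 155.4/0.248 = 626.61 t/h and vapour = 423.39 t/h.
The evaporator receives (1−α)·1050 of feed at 0.852 water and removes 0.598 of that water:
0.598×0.852×(1−α)×1050 = 423.39
(1−α) = 423.39/534.97 = 0.7914;  α = 0.2086.
Bypass flow = 0.2086×1050 = 219.01 t/h.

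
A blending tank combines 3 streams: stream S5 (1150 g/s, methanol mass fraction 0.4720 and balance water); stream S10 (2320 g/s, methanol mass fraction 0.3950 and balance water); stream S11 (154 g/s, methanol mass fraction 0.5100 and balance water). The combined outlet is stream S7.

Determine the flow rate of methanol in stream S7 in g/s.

1538 g/s

methanol out = methanol in = 1150×0.472 + 2320×0.395 + 154×0.510 = 1537.7 g/s.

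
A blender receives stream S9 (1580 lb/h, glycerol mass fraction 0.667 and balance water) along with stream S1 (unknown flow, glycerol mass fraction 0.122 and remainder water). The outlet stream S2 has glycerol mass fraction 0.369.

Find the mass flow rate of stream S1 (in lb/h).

1906 lb/h

Let S1 be the unknown flow. Total out = 1580 + S1.
glycerol balance: 1053.9 + 0.122·S1 = 0.369·(1580 + S1)
(0.122 − 0.369)·S1 = 0.369×1580 − 1053.9 = -470.84
S1 = -470.84 / -0.247 = 1906.2 lb/h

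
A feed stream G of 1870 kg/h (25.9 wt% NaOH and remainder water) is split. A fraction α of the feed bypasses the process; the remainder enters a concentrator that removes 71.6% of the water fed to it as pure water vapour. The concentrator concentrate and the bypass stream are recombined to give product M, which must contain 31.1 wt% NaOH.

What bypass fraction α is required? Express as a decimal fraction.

All 1870×0.259 = 484.33 kg/h of NaOH reaches M, so M = 484.33/0.311 = 1557.3 kg/h and vapour = 312.67 kg/h.
The evaporator receives (1−α)·1870 of feed at 0.741 water and removes 0.716 of that water:
0.716×0.741×(1−α)×1870 = 312.67
(1−α) = 312.67/992.14 = 0.3151;  α = 0.6849.

0.685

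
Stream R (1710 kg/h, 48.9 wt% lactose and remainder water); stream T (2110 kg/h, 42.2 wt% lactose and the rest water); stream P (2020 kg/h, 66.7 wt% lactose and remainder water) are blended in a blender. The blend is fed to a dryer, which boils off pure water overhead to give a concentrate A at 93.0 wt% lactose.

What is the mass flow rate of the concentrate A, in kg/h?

3305 kg/h

lactose entering = 1710×0.489 + 2110×0.422 + 2020×0.667 = 3073.9 kg/h.
All lactose reports to A, so A = 3073.9/0.930 = 3305.3 kg/h.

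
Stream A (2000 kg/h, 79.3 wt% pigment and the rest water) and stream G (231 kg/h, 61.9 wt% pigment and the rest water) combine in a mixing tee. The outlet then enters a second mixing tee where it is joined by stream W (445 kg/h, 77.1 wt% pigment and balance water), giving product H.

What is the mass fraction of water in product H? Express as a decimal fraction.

Overall, product flow = 2676 kg/h.
water in = 2000×0.207 + 231×0.381 + 445×0.229 = 603.92 kg/h.
water fraction in H = 0.2257.

0.2257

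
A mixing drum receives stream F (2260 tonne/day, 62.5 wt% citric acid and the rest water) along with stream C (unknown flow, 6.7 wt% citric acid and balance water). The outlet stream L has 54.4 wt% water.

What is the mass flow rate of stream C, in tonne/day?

Let C be the unknown flow. Total out = 2260 + C.
water balance: 847.5 + 0.933·C = 0.544·(2260 + C)
(0.933 − 0.544)·C = 0.544×2260 − 847.5 = 381.94
C = 381.94 / 0.389 = 981.85 tonne/day

981.9 tonne/day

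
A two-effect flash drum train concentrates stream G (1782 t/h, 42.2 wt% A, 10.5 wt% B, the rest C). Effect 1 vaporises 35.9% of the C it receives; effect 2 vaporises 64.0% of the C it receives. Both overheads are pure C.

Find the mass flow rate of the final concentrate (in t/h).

1134 t/h

C in feed = 1782×0.473 = 842.89 t/h.
After stage 1: C left = (1−0.359)×842.89 = 540.29; stream total = 1479.4 t/h.
After stage 2: C left = (1−0.640)×540.29 = 194.5; final concentrate = 1133.6 t/h.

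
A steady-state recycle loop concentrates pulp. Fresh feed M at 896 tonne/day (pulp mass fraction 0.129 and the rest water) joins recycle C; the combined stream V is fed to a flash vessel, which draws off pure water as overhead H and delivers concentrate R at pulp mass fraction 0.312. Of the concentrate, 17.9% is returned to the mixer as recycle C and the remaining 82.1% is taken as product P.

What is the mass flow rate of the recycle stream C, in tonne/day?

80.77 tonne/day

Overall pulp balance (none leaves overhead): pulp in fresh feed = pulp in product, i.e. 896×0.129 = (1−0.179)·R·0.312.
R = 115.58/(0.312×0.821) = 451.23 tonne/day.
Recycle C = 0.179×451.23 = 80.771 tonne/day.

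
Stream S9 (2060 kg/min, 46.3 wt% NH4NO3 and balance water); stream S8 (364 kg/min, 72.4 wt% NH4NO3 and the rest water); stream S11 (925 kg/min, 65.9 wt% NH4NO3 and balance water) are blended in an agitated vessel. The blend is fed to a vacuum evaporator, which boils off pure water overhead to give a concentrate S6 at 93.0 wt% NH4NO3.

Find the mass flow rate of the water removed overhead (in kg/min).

1385 kg/min

NH4NO3 entering = 2060×0.463 + 364×0.724 + 925×0.659 = 1826.9 kg/min.
All NH4NO3 reports to S6, so S6 = 1826.9/0.930 = 1964.4 kg/min.
Total feed = 3349 kg/min; overhead = 3349 − 1964.4 = 1384.6 kg/min.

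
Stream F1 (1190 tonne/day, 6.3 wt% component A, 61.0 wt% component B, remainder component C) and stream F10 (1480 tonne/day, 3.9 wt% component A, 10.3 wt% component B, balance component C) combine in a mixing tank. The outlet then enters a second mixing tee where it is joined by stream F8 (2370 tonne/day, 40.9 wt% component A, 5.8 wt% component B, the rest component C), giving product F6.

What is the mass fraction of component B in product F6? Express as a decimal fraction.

0.2015

Overall, product flow = 5040 tonne/day.
component B in = 1190×0.610 + 1480×0.103 + 2370×0.058 = 1015.8 tonne/day.
component B fraction in F6 = 0.2015.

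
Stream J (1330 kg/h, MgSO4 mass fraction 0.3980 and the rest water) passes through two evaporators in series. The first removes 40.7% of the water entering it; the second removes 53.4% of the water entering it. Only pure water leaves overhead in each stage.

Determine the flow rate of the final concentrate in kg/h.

750.6 kg/h

water in feed = 1330×0.602 = 800.66 kg/h.
After stage 1: water left = (1−0.407)×800.66 = 474.79; stream total = 1004.1 kg/h.
After stage 2: water left = (1−0.534)×474.79 = 221.25; final concentrate = 750.59 kg/h.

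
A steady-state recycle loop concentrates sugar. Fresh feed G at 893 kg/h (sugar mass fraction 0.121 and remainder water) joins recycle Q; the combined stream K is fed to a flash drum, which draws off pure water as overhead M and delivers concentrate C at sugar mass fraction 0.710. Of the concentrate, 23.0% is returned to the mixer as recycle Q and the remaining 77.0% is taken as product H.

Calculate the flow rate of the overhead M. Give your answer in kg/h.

Overall sugar balance (none leaves overhead): sugar in fresh feed = sugar in product, i.e. 893×0.121 = (1−0.230)·C·0.710.
C = 108.05/(0.710×0.770) = 197.65 kg/h.
Recycle Q = 0.230×197.65 = 45.459 kg/h.
Combined feed K = 893 + 45.459 = 938.46 kg/h.
Overhead M = K − C = 938.46 − 197.65 = 740.81 kg/h.

740.8 kg/h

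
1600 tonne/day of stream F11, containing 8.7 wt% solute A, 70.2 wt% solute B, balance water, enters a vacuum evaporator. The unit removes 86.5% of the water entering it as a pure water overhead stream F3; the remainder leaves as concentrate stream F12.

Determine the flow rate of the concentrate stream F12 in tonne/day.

water entering = 1600×0.211 = 337.6 tonne/day; overhead removed = 0.865×337.6 = 292.02 tonne/day.
Concentrate = 1600 − 292.02 = 1308 tonne/day.

1308 tonne/day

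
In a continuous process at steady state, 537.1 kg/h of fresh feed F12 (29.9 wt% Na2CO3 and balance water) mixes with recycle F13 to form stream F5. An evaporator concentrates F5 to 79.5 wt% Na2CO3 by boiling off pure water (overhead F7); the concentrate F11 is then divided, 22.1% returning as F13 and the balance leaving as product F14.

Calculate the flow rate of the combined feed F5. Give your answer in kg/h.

594.4 kg/h

Overall Na2CO3 balance (none leaves overhead): Na2CO3 in fresh feed = Na2CO3 in product, i.e. 537.1×0.299 = (1−0.221)·F11·0.795.
F11 = 160.59/(0.795×0.779) = 259.31 kg/h.
Recycle F13 = 0.221×259.31 = 57.308 kg/h.
Combined feed F5 = 537.1 + 57.308 = 594.41 kg/h.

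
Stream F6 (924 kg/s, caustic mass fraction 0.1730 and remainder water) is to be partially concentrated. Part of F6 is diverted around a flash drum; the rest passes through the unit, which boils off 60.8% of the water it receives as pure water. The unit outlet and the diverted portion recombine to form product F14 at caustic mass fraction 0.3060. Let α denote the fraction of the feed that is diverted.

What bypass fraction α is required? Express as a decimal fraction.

All 924×0.173 = 159.85 kg/s of caustic reaches F14, so F14 = 159.85/0.306 = 522.39 kg/s and vapour = 401.61 kg/s.
The evaporator receives (1−α)·924 of feed at 0.827 water and removes 0.608 of that water:
0.608×0.827×(1−α)×924 = 401.61
(1−α) = 401.61/464.6 = 0.8644;  α = 0.1356.

0.136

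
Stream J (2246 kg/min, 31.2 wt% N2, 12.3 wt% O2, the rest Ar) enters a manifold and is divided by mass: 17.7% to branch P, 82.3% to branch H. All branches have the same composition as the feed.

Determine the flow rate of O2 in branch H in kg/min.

227.4 kg/min

Branch H total = 0.823×2246 = 1848.5 kg/min.
O2 in H = 0.123×1848.5 = 227.36 kg/min.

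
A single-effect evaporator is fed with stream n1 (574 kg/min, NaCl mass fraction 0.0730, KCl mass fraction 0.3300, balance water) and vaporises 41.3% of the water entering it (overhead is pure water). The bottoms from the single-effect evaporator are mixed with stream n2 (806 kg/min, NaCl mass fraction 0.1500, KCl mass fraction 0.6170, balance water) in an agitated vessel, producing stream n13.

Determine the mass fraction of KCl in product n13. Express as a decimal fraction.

Vapour removed = 0.413×0.597×574 = 141.53 kg/min; concentrate = 432.47 kg/min.
KCl reaching the mixer = 189.42 (from concentrate) + 806×0.617 = 686.72 kg/min.
Product flow = 432.47 + 806 = 1238.5 kg/min; KCl fraction = 0.5545.

0.5545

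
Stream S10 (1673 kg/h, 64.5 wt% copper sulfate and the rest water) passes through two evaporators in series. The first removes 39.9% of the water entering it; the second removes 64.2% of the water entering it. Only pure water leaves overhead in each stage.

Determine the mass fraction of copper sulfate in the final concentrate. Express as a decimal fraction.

water in feed = 1673×0.355 = 593.91 kg/h.
After stage 1: water left = (1−0.399)×593.91 = 356.94; stream total = 1436 kg/h.
After stage 2: water left = (1−0.642)×356.94 = 127.79; final concentrate = 1206.9 kg/h.
copper sulfate fraction = 1079.1/1206.9 = 0.894.

0.894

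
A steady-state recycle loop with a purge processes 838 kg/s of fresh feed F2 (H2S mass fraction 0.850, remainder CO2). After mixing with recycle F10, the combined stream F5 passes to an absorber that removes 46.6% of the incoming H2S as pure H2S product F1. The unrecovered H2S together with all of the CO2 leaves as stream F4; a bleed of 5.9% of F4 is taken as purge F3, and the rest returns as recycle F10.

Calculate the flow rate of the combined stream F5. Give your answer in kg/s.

CO2 enters only via F2 and leaves only via the purge: 838×0.150 = 0.059×(CO2 in F4), and the absorber passes all CO2, so CO2 in F5 = CO2 in F4 = 2130.5 kg/s.
H2S in F5: m_A = 838×0.850 + (1−0.059)·(1−0.466)·m_A, so m_A = 712.3/0.4975 = 1431.7 kg/s.
F5 = 1431.7 + 2130.5 = 3562.3 kg/s.

3562 kg/s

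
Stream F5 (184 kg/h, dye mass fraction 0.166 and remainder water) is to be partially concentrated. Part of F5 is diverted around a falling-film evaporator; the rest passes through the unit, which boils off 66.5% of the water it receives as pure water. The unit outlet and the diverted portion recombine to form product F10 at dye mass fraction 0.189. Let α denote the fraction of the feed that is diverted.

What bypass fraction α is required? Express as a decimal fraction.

All 184×0.166 = 30.544 kg/h of dye reaches F10, so F10 = 30.544/0.189 = 161.61 kg/h and vapour = 22.392 kg/h.
The evaporator receives (1−α)·184 of feed at 0.834 water and removes 0.665 of that water:
0.665×0.834×(1−α)×184 = 22.392
(1−α) = 22.392/102.05 = 0.2194;  α = 0.7806.

0.781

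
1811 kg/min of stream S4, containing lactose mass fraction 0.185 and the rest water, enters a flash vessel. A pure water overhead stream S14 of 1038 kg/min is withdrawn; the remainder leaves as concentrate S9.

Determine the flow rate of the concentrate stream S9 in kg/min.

Concentrate = 1811 − 1038 = 773 kg/min.

773 kg/min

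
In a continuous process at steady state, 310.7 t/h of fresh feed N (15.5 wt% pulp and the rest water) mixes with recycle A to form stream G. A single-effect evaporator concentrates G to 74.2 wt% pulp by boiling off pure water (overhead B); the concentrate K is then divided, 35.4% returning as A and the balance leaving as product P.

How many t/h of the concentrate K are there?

Overall pulp balance (none leaves overhead): pulp in fresh feed = pulp in product, i.e. 310.7×0.155 = (1−0.354)·K·0.742.
K = 48.158/(0.742×0.646) = 100.47 t/h.

100.5 t/h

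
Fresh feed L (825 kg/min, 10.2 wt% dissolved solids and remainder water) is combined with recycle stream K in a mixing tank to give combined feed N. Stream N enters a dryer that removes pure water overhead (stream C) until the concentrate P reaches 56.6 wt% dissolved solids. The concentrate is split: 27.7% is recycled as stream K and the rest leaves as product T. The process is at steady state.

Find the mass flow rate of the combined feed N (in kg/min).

882 kg/min

Overall dissolved solids balance (none leaves overhead): dissolved solids in fresh feed = dissolved solids in product, i.e. 825×0.102 = (1−0.277)·P·0.566.
P = 84.15/(0.566×0.723) = 205.64 kg/min.
Recycle K = 0.277×205.64 = 56.961 kg/min.
Combined feed N = 825 + 56.961 = 881.96 kg/min.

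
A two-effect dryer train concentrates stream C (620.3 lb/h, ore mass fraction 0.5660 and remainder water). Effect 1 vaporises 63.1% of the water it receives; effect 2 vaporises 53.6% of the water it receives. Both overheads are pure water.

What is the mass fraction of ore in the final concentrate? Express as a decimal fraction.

water in feed = 620.3×0.434 = 269.21 lb/h.
After stage 1: water left = (1−0.631)×269.21 = 99.339; stream total = 450.43 lb/h.
After stage 2: water left = (1−0.536)×99.339 = 46.093; final concentrate = 397.18 lb/h.
ore fraction = 351.09/397.18 = 0.8839.

0.8839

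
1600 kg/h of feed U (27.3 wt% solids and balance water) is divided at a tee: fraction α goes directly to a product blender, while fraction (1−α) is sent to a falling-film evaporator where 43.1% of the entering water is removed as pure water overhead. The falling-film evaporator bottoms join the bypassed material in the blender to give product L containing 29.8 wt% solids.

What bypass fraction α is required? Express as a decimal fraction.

All 1600×0.273 = 436.8 kg/h of solids reaches L, so L = 436.8/0.298 = 1465.8 kg/h and vapour = 134.23 kg/h.
The evaporator receives (1−α)·1600 of feed at 0.727 water and removes 0.431 of that water:
0.431×0.727×(1−α)×1600 = 134.23
(1−α) = 134.23/501.34 = 0.2677;  α = 0.7323.

0.732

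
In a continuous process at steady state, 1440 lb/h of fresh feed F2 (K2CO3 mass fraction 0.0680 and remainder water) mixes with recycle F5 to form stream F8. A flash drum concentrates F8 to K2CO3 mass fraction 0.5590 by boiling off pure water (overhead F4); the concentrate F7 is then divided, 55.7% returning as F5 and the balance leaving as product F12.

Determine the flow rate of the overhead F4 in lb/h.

1265 lb/h

Overall K2CO3 balance (none leaves overhead): K2CO3 in fresh feed = K2CO3 in product, i.e. 1440×0.068 = (1−0.557)·F7·0.559.
F7 = 97.92/(0.559×0.443) = 395.42 lb/h.
Recycle F5 = 0.557×395.42 = 220.25 lb/h.
Combined feed F8 = 1440 + 220.25 = 1660.2 lb/h.
Overhead F4 = F8 − F7 = 1660.2 − 395.42 = 1264.8 lb/h.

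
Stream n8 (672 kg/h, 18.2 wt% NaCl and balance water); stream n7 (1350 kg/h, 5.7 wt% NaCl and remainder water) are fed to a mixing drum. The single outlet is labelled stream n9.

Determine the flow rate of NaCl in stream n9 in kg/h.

NaCl out = NaCl in = 672×0.182 + 1350×0.057 = 199.25 kg/h.

199.3 kg/h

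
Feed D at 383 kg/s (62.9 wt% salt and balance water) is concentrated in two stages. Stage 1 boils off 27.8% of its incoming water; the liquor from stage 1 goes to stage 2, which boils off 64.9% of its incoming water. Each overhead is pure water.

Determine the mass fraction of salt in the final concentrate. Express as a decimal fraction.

0.870

water in feed = 383×0.371 = 142.09 kg/s.
After stage 1: water left = (1−0.278)×142.09 = 102.59; stream total = 343.5 kg/s.
After stage 2: water left = (1−0.649)×102.59 = 36.009; final concentrate = 276.92 kg/s.
salt fraction = 240.91/276.92 = 0.870.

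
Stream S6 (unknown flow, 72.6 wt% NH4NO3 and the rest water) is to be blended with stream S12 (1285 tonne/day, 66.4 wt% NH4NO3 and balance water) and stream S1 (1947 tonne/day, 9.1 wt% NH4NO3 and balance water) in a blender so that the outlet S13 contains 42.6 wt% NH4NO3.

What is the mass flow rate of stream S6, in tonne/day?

Let S6 be the unknown flow. Total out = 3232 + S6.
NH4NO3 balance: 1030.4 + 0.726·S6 = 0.426·(3232 + S6)
(0.726 − 0.426)·S6 = 0.426×3232 − 1030.4 = 346.41
S6 = 346.41 / 0.300 = 1154.7 tonne/day

1155 tonne/day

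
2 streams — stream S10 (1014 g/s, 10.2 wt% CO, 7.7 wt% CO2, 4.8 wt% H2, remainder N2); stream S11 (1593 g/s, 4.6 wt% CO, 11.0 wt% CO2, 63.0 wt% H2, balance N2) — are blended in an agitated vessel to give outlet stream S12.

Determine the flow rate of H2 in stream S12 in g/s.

H2 out = H2 in = 1014×0.048 + 1593×0.630 = 1052.3 g/s.

1052 g/s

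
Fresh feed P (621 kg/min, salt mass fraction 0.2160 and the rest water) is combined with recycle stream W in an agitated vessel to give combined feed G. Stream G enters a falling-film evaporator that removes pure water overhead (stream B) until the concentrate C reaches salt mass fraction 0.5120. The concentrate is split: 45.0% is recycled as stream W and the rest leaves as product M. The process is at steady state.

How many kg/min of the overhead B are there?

359 kg/min

Overall salt balance (none leaves overhead): salt in fresh feed = salt in product, i.e. 621×0.216 = (1−0.450)·C·0.512.
C = 134.14/(0.512×0.550) = 476.34 kg/min.
Recycle W = 0.450×476.34 = 214.35 kg/min.
Combined feed G = 621 + 214.35 = 835.35 kg/min.
Overhead B = G − C = 835.35 − 476.34 = 359.02 kg/min.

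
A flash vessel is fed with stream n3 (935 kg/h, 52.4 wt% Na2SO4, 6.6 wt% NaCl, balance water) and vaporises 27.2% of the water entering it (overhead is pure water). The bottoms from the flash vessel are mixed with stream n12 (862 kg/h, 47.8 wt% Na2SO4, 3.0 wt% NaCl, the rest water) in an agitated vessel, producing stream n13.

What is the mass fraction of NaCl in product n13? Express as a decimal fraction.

0.052

Vapour removed = 0.272×0.410×935 = 104.27 kg/h; concentrate = 830.73 kg/h.
NaCl reaching the mixer = 61.71 (from concentrate) + 862×0.030 = 87.57 kg/h.
Product flow = 830.73 + 862 = 1692.7 kg/h; NaCl fraction = 0.052.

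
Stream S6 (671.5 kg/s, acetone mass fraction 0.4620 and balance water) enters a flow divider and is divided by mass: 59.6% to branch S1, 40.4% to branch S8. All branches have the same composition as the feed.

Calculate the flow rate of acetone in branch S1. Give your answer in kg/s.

Branch S1 total = 0.596×671.5 = 400.21 kg/s.
acetone in S1 = 0.462×400.21 = 184.9 kg/s.

184.9 kg/s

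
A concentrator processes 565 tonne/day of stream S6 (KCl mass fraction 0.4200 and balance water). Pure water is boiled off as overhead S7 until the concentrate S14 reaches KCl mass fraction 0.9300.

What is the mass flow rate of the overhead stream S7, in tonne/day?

KCl is conserved: 565×0.420 = 237.3 tonne/day all reports to the concentrate.
Concentrate = 237.3/(target fraction) = 255.16 tonne/day.
Overhead = 565 − 255.16 = 309.84 tonne/day.

309.8 tonne/day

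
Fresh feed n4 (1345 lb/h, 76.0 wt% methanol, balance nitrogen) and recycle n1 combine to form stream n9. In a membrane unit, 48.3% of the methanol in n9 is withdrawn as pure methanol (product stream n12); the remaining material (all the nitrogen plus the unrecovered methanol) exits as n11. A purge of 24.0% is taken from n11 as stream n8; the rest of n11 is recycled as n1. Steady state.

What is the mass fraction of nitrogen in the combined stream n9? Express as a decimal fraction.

0.444

nitrogen enters only via n4 and leaves only via the purge: 1345×0.240 = 0.240×(nitrogen in n11), and the membrane unit passes all nitrogen, so nitrogen in n9 = nitrogen in n11 = 1345 lb/h.
methanol in n9: m_A = 1345×0.760 + (1−0.240)·(1−0.483)·m_A, so m_A = 1022.2/0.6071 = 1683.8 lb/h.
n9 = 1683.8 + 1345 = 3028.8 lb/h.
nitrogen fraction in n9 = 1345/3028.8 = 0.444.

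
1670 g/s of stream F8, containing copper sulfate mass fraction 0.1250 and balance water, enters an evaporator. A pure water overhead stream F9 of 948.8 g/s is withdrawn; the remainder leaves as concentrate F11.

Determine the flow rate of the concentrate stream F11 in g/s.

721.2 g/s

Concentrate = 1670 − 948.8 = 721.2 g/s.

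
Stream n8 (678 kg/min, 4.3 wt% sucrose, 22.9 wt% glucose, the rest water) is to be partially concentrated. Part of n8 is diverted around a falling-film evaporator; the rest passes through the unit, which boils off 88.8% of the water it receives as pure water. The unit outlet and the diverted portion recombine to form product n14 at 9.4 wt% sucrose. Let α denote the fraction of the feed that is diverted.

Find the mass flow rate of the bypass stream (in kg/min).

All 678×0.043 = 29.154 kg/min of sucrose reaches n14, so n14 = 29.154/0.094 = 310.15 kg/min and vapour = 367.85 kg/min.
The evaporator receives (1−α)·678 of feed at 0.728 water and removes 0.888 of that water:
0.888×0.728×(1−α)×678 = 367.85
(1−α) = 367.85/438.3 = 0.8393;  α = 0.1607.
Bypass flow = 0.1607×678 = 108.98 kg/min.

109 kg/min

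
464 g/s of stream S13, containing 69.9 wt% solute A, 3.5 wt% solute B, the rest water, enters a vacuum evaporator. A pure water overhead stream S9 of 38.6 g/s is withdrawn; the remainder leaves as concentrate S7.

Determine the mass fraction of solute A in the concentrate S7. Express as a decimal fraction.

solute A is not removed: 464×0.699 = 324.34 g/s of solute A enters S7.
Concentrate = 464 − 38.6 = 425.4 g/s.
Mass fraction = 324.34/425.4 = 0.762.

0.762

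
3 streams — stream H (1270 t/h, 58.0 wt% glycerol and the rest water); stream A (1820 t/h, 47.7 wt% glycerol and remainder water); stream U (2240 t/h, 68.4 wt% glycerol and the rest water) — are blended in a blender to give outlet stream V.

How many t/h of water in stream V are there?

water out = water in = 1270×0.420 + 1820×0.523 + 2240×0.316 = 2193.1 t/h.

2193 t/h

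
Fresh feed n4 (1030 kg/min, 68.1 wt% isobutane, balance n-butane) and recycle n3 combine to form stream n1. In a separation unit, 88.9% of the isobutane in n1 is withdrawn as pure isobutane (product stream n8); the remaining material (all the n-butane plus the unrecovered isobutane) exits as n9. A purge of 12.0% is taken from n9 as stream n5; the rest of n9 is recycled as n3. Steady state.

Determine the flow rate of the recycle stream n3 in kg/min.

n-butane enters only via n4 and leaves only via the purge: 1030×0.319 = 0.120×(n-butane in n9), and the separation unit passes all n-butane, so n-butane in n1 = n-butane in n9 = 2738.1 kg/min.
isobutane in n1: m_A = 1030×0.681 + (1−0.120)·(1−0.889)·m_A, so m_A = 701.43/0.9023 = 777.36 kg/min.
n9 = (1−0.889)×777.36 + 2738.1 = 2824.4 kg/min.
Recycle n3 = (1−0.120)×2824.4 = 2485.4 kg/min.

2485 kg/min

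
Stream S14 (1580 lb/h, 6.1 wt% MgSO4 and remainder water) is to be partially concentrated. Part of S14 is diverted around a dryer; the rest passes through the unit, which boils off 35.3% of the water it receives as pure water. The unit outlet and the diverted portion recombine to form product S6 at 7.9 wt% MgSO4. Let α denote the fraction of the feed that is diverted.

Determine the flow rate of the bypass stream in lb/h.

493.9 lb/h

All 1580×0.061 = 96.38 lb/h of MgSO4 reaches S6, so S6 = 96.38/0.079 = 1220 lb/h and vapour = 360 lb/h.
The evaporator receives (1−α)·1580 of feed at 0.939 water and removes 0.353 of that water:
0.353×0.939×(1−α)×1580 = 360
(1−α) = 360/523.72 = 0.6874;  α = 0.3126.
Bypass flow = 0.3126×1580 = 493.92 lb/h.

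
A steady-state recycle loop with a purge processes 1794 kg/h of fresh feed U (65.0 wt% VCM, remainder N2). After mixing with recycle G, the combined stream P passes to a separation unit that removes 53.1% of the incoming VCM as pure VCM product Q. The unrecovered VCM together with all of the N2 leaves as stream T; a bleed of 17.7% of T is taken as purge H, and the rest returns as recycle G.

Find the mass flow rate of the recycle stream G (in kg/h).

3653 kg/h

N2 enters only via U and leaves only via the purge: 1794×0.350 = 0.177×(N2 in T), and the separation unit passes all N2, so N2 in P = N2 in T = 3547.5 kg/h.
VCM in P: m_A = 1794×0.650 + (1−0.177)·(1−0.531)·m_A, so m_A = 1166.1/0.6140 = 1899.1 kg/h.
T = (1−0.531)×1899.1 + 3547.5 = 4438.2 kg/h.
Recycle G = (1−0.177)×4438.2 = 3652.6 kg/h.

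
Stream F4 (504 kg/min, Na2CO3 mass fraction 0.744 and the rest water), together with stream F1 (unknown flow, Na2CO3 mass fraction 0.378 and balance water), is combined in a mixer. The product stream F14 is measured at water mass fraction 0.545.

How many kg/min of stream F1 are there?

1892 kg/min

Let F1 be the unknown flow. Total out = 504 + F1.
water balance: 129.02 + 0.622·F1 = 0.545·(504 + F1)
(0.622 − 0.545)·F1 = 0.545×504 − 129.02 = 145.66
F1 = 145.66 / 0.077 = 1891.6 kg/min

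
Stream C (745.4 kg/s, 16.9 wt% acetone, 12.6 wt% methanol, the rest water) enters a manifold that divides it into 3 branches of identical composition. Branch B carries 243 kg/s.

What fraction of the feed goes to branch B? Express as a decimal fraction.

Fraction to B = 243/745.4 = 0.3260.

0.326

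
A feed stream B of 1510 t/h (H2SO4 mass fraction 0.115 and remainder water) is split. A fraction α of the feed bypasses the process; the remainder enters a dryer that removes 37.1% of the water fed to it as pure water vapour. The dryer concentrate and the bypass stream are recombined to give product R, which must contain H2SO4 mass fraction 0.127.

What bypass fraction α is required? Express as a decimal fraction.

0.712

All 1510×0.115 = 173.65 t/h of H2SO4 reaches R, so R = 173.65/0.127 = 1367.3 t/h and vapour = 142.68 t/h.
The evaporator receives (1−α)·1510 of feed at 0.885 water and removes 0.371 of that water:
0.371×0.885×(1−α)×1510 = 142.68
(1−α) = 142.68/495.79 = 0.2878;  α = 0.7122.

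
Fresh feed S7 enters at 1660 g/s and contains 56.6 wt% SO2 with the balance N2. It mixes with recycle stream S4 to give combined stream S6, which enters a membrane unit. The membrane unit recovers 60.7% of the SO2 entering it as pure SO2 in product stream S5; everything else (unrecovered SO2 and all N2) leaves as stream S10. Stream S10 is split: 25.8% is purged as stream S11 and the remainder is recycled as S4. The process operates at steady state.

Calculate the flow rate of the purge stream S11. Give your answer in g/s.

N2 enters only via S7 and leaves only via the purge: 1660×0.434 = 0.258×(N2 in S10), and the membrane unit passes all N2, so N2 in S6 = N2 in S10 = 2792.4 g/s.
SO2 in S6: m_A = 1660×0.566 + (1−0.258)·(1−0.607)·m_A, so m_A = 939.56/0.7084 = 1326.3 g/s.
S10 = (1−0.607)×1326.3 + 2792.4 = 3313.6 g/s.
Purge S11 = 0.258×3313.6 = 854.92 g/s.

854.9 g/s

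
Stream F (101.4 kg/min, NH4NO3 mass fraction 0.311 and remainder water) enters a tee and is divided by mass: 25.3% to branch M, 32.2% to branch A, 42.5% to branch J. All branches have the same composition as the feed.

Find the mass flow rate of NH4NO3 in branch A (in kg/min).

Branch A total = 0.322×101.4 = 32.651 kg/min.
NH4NO3 in A = 0.311×32.651 = 10.154 kg/min.

10.15 kg/min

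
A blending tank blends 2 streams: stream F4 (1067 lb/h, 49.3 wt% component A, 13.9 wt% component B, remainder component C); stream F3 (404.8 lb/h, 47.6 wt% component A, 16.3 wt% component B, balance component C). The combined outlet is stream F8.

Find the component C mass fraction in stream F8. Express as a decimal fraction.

Total flow out = 1067 + 404.8 = 1471.8 lb/h.
component C in = 1067×0.368 + 404.8×0.361 = 538.79 lb/h.
component C mass fraction in F8 = 538.79/1471.8 = 0.366.

0.366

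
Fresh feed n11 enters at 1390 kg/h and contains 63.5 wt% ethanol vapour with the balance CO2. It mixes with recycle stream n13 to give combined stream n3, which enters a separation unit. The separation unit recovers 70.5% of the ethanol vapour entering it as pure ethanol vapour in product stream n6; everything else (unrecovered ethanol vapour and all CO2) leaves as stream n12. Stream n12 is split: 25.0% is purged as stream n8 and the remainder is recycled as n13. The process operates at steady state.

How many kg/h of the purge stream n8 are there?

590.9 kg/h

CO2 enters only via n11 and leaves only via the purge: 1390×0.365 = 0.250×(CO2 in n12), and the separation unit passes all CO2, so CO2 in n3 = CO2 in n12 = 2029.4 kg/h.
ethanol vapour in n3: m_A = 1390×0.635 + (1−0.250)·(1−0.705)·m_A, so m_A = 882.65/0.7787 = 1133.4 kg/h.
n12 = (1−0.705)×1133.4 + 2029.4 = 2363.8 kg/h.
Purge n8 = 0.250×2363.8 = 590.94 kg/h.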